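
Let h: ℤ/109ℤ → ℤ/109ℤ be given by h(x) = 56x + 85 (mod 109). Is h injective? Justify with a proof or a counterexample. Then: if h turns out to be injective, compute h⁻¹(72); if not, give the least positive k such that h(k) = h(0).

64

Recall that injectivity means: for all s, t in the domain, h(s) = h(t) implies s = t.
If h(s) = h(t), then 56s ≡ 56t (mod 109). Because gcd(56, 109) = 1, we may cancel 56 to get s ≡ t (mod 109).
So h is injective.
We now compute 56⁻¹ mod 109 explicitly. Euclid's algorithm: 109 = 1·56 + 53, 56 = 1·53 + 3, 53 = 17·3 + 2, 3 = 1·2 + 1; back-substituting gives 1 = 37·56 − 19·109, so 56⁻¹ ≡ 37 (mod 109).
Since h is injective, we find h⁻¹(72): we need 56x ≡ 72 − 85 ≡ 96 (mod 109). Using 56⁻¹ = 37: x ≡ 37·96 = 3552 = 32·109 + 64, so x = 64.
Check: h(64) = 56·64 + 85 = 3669 = 33·109 + 72 ≡ 72 (mod 109).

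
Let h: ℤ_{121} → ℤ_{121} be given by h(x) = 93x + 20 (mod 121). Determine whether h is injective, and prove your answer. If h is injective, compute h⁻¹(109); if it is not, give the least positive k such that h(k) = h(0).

53

If h(s) = h(t), then 93s ≡ 93t (mod 121). Because gcd(93, 121) = 1, we may cancel 93 to get s ≡ t (mod 121).
Hence h is injective.
We now compute 93⁻¹ mod 121 explicitly. Euclid's algorithm: 121 = 1·93 + 28, 93 = 3·28 + 9, 28 = 3·9 + 1; back-substituting gives 1 = 108·93 − 83·121, so 93⁻¹ ≡ 108 (mod 121).
Since h is injective, we find h⁻¹(109): we need 93x ≡ 109 − 20 ≡ 89 (mod 121). Using 93⁻¹ = 108: x ≡ 108·89 = 9612 = 79·121 + 53, so x = 53.
Check: h(53) = 93·53 + 20 = 4949 = 40·121 + 109 ≡ 109 (mod 121).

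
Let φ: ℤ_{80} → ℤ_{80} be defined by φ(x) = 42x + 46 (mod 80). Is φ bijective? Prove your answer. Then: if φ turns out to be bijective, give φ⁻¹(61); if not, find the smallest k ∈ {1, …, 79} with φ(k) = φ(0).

40

By definition, φ is injective when φ(a) = φ(b) forces a = b.
We have gcd(42, 80) = 2 > 1. Taking a = 0 and b = 40: φ(0) = 46 and φ(40) = 42·40 + 46 = 1726 ≡ 46 (mod 80).
So φ(0) = φ(40) while 0 ≠ 40, hence φ is not injective, hence not bijective.
Since φ is not bijective, we find the least positive k with φ(k) = φ(0): this means 42k ≡ 0 (mod 80), i.e. 80 ∣ 42k. Since gcd(42, 80) = 2, dividing through by 2 this holds exactly when 40 ∣ 21k, and as gcd(21, 40) = 1, exactly when 40 ∣ k.
The smallest positive such k is 40.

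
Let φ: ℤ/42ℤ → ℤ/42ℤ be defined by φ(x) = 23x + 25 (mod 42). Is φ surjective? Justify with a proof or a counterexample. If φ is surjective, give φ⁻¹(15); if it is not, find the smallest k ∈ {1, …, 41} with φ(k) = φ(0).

Since gcd(23, 42) = 1, 23 is invertible modulo 42. Euclid's algorithm: 42 = 1·23 + 19, 23 = 1·19 + 4, 19 = 4·4 + 3, 4 = 1·3 + 1; back-substituting gives 1 = 11·23 − 6·42, so 23⁻¹ ≡ 11 (mod 42).
Then y ↦ 11(y − 25) is a two-sided inverse to φ, so every y ∈ ℤ/42ℤ has a preimage.
Therefore φ is surjective.
Since φ is surjective, we find φ⁻¹(15): we need 23x ≡ 15 − 25 ≡ 32 (mod 42). Using 23⁻¹ = 11: x ≡ 11·32 = 352 = 8·42 + 16, so x = 16.
Check: φ(16) = 23·16 + 25 = 393 = 9·42 + 15 ≡ 15 (mod 42).

16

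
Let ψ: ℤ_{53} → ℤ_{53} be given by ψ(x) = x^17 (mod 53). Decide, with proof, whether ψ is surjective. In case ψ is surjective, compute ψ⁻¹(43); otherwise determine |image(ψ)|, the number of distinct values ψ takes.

38

Since 53 is prime, the nonzero elements of ℤ_{53} form a cyclic group of order 52.
As gcd(17, 52) = 1, raising to the 17th power is a bijection on this group: if x_1^17 ≡ x_2^17 then (x_1x_2^{−1})^17 = 1, and the only element of order dividing gcd(17, 52) = 1 is 1, so x_1 = x_2.
With ψ(0) = 0 this makes ψ injective on all of ℤ_{53}, hence bijective (finite equal-size domain and codomain). In particular ψ is surjective.
Since ψ is surjective, we find the preimage of 43. The inverse of x ↦ x^17 on (ℤ_{53})^× is x ↦ x^49, because 17·49 = 833 = 16·52 + 1 ≡ 1 (mod 52) and x^{52} = 1 for x ≠ 0 (Fermat). So ψ⁻¹(43) = 43^49 mod 53.
Repeated squaring mod 53: 43^1 ≡ 43, 43^2 ≡ 43² = 1849 ≡ 47, 43^4 ≡ 47² = 2209 ≡ 36, 43^8 ≡ 36² = 1296 ≡ 24, 43^16 ≡ 24² = 576 ≡ 46, 43^32 ≡ 46² = 2116 ≡ 49. Since 49 = 32 + 16 + 1, 43^49 ≡ 49·46·43: 49·46 = 2254 ≡ 28, then 28·43 = 1204 ≡ 38. So 43^49 ≡ 38 (mod 53).
Hence ψ⁻¹(43) = 38.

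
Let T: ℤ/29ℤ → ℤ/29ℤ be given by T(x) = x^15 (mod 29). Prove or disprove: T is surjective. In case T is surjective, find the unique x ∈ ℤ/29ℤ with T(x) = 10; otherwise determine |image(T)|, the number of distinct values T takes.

19

Since 29 is prime, the nonzero elements of ℤ/29ℤ form a cyclic group of order 28.
As gcd(15, 28) = 1, raising to the 15th power is a bijection on this group: if a^15 ≡ b^15 then (ab^{−1})^15 = 1, and the only element of order dividing gcd(15, 28) = 1 is 1, so a = b.
With T(0) = 0 this makes T injective on all of ℤ/29ℤ, hence bijective (finite equal-size domain and codomain). In particular T is surjective.
Since T is surjective, we find the preimage of 10. The inverse of x ↦ x^15 on (ℤ/29ℤ)^× is x ↦ x^15, because 15·15 = 225 = 8·28 + 1 ≡ 1 (mod 28) and x^{28} = 1 for x ≠ 0 (Fermat). So T⁻¹(10) = 10^15 mod 29.
Repeated squaring mod 29: 10^1 ≡ 10, 10^2 ≡ 10² = 100 ≡ 13, 10^4 ≡ 13² = 169 ≡ 24, 10^8 ≡ 24² = 576 ≡ 25. Since 15 = 8 + 4 + 2 + 1, 10^15 ≡ 25·24·13·10: 25·24 = 600 ≡ 20, then 20·13 = 260 ≡ 28, then 28·10 = 280 ≡ 19. So 10^15 ≡ 19 (mod 29).
Hence T⁻¹(10) = 19.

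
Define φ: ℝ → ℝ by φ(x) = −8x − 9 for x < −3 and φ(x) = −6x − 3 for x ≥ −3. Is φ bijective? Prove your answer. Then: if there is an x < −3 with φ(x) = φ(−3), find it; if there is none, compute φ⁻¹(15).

Both pieces are strictly decreasing (slopes −8 and −6), so each is injective on its own interval.
The left piece maps (−∞, −3) onto (15, ∞); the right piece maps [−3, ∞) onto (−∞, 15].
Since 15 = 15, the images partition ℝ: φ is injective and surjective, hence bijective.
Because the two images are disjoint, no x < −3 has φ(x) = φ(−3), so we compute φ⁻¹(15): 15 lies in (−∞, 15], so solve −6x − 3 = 15: x = (15 + 3)/(−6) = −3.

-3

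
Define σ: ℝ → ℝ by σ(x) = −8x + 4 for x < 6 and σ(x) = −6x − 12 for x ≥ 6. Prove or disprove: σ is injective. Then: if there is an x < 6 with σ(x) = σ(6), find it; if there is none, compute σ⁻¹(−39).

43/8

Both pieces are strictly decreasing (slopes −8 and −6), so each is injective on its own interval.
The left piece maps (−∞, 6) onto (−44, ∞); the right piece maps [6, ∞) onto (−∞, −48].
These images are disjoint, so no value is attained by both pieces. Thus σ is injective.
Because the two images are disjoint, no x < 6 has σ(x) = σ(6), so we compute σ⁻¹(−39): −39 lies in (−44, ∞), so solve −8x + 4 = −39: x = (−39 − 4)/(−8) = 43/8.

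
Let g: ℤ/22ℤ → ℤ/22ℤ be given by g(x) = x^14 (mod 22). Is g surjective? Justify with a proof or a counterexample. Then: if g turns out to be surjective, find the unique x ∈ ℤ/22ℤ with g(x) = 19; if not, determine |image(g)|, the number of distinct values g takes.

g(10): Repeated squaring mod 22: 10^1 ≡ 10, 10^2 ≡ 10² = 100 ≡ 12, 10^4 ≡ 12² = 144 ≡ 12, 10^8 ≡ 12² = 144 ≡ 12. Since 14 = 8 + 4 + 2, 10^14 ≡ 12·12·12: 12·12 = 144 ≡ 12, then 12·12 = 144 ≡ 12. So 10^14 ≡ 12 (mod 22).
g(12): Repeated squaring mod 22: 12^1 ≡ 12, 12^2 ≡ 12² = 144 ≡ 12, 12^4 ≡ 12² = 144 ≡ 12, 12^8 ≡ 12² = 144 ≡ 12. Since 14 = 8 + 4 + 2, 12^14 ≡ 12·12·12: 12·12 = 144 ≡ 12, then 12·12 = 144 ≡ 12. So 12^14 ≡ 12 (mod 22).
So g(10) = g(12) = 12 while 10 ≠ 12, therefore g is not injective.
A non-injective map from the 22-element set ℤ/22ℤ to itself takes at most 21 distinct values, so it cannot be surjective. Hence g is not surjective.
Since g is not surjective, we determine |image(g)|. Computing x^14 mod 22 for each x (by repeated squaring, reducing mod 22 at every step), the values g(0), g(1), …, g(21) are: 0, 1, 16, 15, 14, 9, 20, 3, 4, 5, 12, 11, 12, 5, 4, 3, 20, 9, 14, 15, 16, 1.
The distinct values are {0, 1, 3, 4, 5, 9, 11, 12, 14, 15, 16, 20}; there are 12 of them.

12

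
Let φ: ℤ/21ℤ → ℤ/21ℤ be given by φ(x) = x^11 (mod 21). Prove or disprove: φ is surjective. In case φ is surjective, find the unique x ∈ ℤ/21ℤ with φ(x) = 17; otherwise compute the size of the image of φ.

5

Computing x^11 mod 21 for each x (by repeated squaring, reducing mod 21 at every step), the values φ(0), φ(1), …, φ(20) are: 0, 1, 11, 12, 16, 17, 6, 7, 8, 18, 19, 2, 3, 13, 14, 15, 4, 5, 9, 10, 20.
Every element of ℤ/21ℤ appears exactly once in this list, so φ is a bijection, and in particular surjective.
Since φ is surjective, we read off the preimage of 17 from the same table: φ(5) = 17, so φ⁻¹(17) = 5.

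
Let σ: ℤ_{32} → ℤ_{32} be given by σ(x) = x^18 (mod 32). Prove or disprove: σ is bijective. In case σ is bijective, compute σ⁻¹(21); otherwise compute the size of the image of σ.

5

σ(0) = 0^18 = 0.
σ(2): Repeated squaring mod 32: 2^1 ≡ 2, 2^2 ≡ 2² = 4, 2^4 ≡ 4² = 16, 2^8 ≡ 16² = 256 ≡ 0, 2^16 ≡ 0² = 0. Since 18 = 16 + 2, 2^18 ≡ 0·4: 0·4 = 0. So 2^18 ≡ 0 (mod 32).
So σ(0) = σ(2) = 0 while 0 ≠ 2, so σ is not injective, hence not bijective.
Since σ is not bijective, we determine |image(σ)|. Computing x^18 mod 32 for each x (by repeated squaring, reducing mod 32 at every step), the values σ(0), σ(1), …, σ(31) are: 0, 1, 0, 9, 0, 25, 0, 17, 0, 17, 0, 25, 0, 9, 0, 1, 0, 1, 0, 9, 0, 25, 0, 17, 0, 17, 0, 25, 0, 9, 0, 1.
The distinct values are {0, 1, 9, 17, 25}; there are 5 of them.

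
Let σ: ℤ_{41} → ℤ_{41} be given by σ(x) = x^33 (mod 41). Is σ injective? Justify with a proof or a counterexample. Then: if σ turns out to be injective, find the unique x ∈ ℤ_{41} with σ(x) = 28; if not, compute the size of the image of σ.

12

Since 41 is prime, the nonzero elements of ℤ_{41} form a cyclic group of order 40.
As gcd(33, 40) = 1, raising to the 33rd power is a bijection on this group: if u^33 ≡ v^33 then (uv^{−1})^33 = 1, and the only element of order dividing gcd(33, 40) = 1 is 1, so u = v.
With σ(0) = 0 this makes σ injective on all of ℤ_{41}, hence bijective (finite equal-size domain and codomain). In particular σ is injective.
Since σ is injective, we find the preimage of 28. The inverse of x ↦ x^33 on (ℤ_{41})^× is x ↦ x^17, because 33·17 = 561 = 14·40 + 1 ≡ 1 (mod 40) and x^{40} = 1 for x ≠ 0 (Fermat). So σ⁻¹(28) = 28^17 mod 41.
Repeated squaring mod 41: 28^1 ≡ 28, 28^2 ≡ 28² = 784 ≡ 5, 28^4 ≡ 5² = 25, 28^8 ≡ 25² = 625 ≡ 10, 28^16 ≡ 10² = 100 ≡ 18. Since 17 = 16 + 1, 28^17 ≡ 18·28: 18·28 = 504 ≡ 12. So 28^17 ≡ 12 (mod 41).
Hence σ⁻¹(28) = 12.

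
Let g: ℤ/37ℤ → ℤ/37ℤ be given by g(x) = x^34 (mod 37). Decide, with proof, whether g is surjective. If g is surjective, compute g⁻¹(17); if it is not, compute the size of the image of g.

g(18): Repeated squaring mod 37: 18^1 ≡ 18, 18^2 ≡ 18² = 324 ≡ 28, 18^4 ≡ 28² = 784 ≡ 7, 18^8 ≡ 7² = 49 ≡ 12, 18^16 ≡ 12² = 144 ≡ 33, 18^32 ≡ 33² = 1089 ≡ 16. Since 34 = 32 + 2, 18^34 ≡ 16·28: 16·28 = 448 ≡ 4. So 18^34 ≡ 4 (mod 37).
g(19): Repeated squaring mod 37: 19^1 ≡ 19, 19^2 ≡ 19² = 361 ≡ 28, 19^4 ≡ 28² = 784 ≡ 7, 19^8 ≡ 7² = 49 ≡ 12, 19^16 ≡ 12² = 144 ≡ 33, 19^32 ≡ 33² = 1089 ≡ 16. Since 34 = 32 + 2, 19^34 ≡ 16·28: 16·28 = 448 ≡ 4. So 19^34 ≡ 4 (mod 37).
So g(18) = g(19) = 4 while 18 ≠ 19, so g is not injective.
A non-injective map from the 37-element set ℤ/37ℤ to itself takes at most 36 distinct values, so it cannot be surjective. Therefore g is not surjective.
Since g is not surjective, we determine |image(g)|. Computing x^34 mod 37 for each x (by repeated squaring, reducing mod 37 at every step), the values g(0), g(1), …, g(36) are: 0, 1, 28, 33, 7, 3, 36, 34, 11, 16, 10, 26, 9, 30, 27, 25, 12, 21, 4, 4, 21, 12, 25, 27, 30, 9, 26, 10, 16, 11, 34, 36, 3, 7, 33, 28, 1.
The distinct values are {0, 1, 3, 4, 7, 9, 10, 11, 12, 16, 21, 25, 26, 27, 28, 30, 33, 34, 36}; there are 19 of them.

19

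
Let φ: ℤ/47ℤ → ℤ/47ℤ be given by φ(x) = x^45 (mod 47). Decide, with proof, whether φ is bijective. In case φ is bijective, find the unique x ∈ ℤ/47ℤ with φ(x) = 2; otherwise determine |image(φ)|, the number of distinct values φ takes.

Since 47 is prime, the nonzero elements of ℤ/47ℤ form a cyclic group of order 46.
As gcd(45, 46) = 1, raising to the 45th power is a bijection on this group: if a^45 ≡ b^45 then (ab^{−1})^45 = 1, and the only element of order dividing gcd(45, 46) = 1 is 1, so a = b.
With φ(0) = 0 this makes φ injective on all of ℤ/47ℤ, hence bijective (finite equal-size domain and codomain). In particular φ is bijective.
Since φ is bijective, we find the preimage of 2. The inverse of x ↦ x^45 on (ℤ/47ℤ)^× is x ↦ x^45, because 45·45 = 2025 = 44·46 + 1 ≡ 1 (mod 46) and x^{46} = 1 for x ≠ 0 (Fermat). So φ⁻¹(2) = 2^45 mod 47.
Repeated squaring mod 47: 2^1 ≡ 2, 2^2 ≡ 2² = 4, 2^4 ≡ 4² = 16, 2^8 ≡ 16² = 256 ≡ 21, 2^16 ≡ 21² = 441 ≡ 18, 2^32 ≡ 18² = 324 ≡ 42. Since 45 = 32 + 8 + 4 + 1, 2^45 ≡ 42·21·16·2: 42·21 = 882 ≡ 36, then 36·16 = 576 ≡ 12, then 12·2 = 24. So 2^45 ≡ 24 (mod 47).
Hence φ⁻¹(2) = 24.

24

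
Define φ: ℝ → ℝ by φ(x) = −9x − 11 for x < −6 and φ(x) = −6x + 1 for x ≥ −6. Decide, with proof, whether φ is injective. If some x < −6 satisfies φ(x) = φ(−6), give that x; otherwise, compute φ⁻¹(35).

Both pieces are strictly decreasing (slopes −9 and −6), so each is injective on its own interval.
The left piece maps (−∞, −6) onto (43, ∞); the right piece maps [−6, ∞) onto (−∞, 37].
These images are disjoint, so no value is attained by both pieces. Thus φ is injective.
Because the two images are disjoint, no x < −6 has φ(x) = φ(−6), so we compute φ⁻¹(35): 35 lies in (−∞, 37], so solve −6x + 1 = 35: x = (35 − 1)/(−6) = −17/3.

-17/3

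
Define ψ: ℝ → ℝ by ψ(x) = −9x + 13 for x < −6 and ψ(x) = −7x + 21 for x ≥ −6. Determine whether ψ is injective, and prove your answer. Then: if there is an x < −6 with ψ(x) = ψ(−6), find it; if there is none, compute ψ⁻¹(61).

-40/7

Both pieces are strictly decreasing (slopes −9 and −7), so each is injective on its own interval.
The left piece maps (−∞, −6) onto (67, ∞); the right piece maps [−6, ∞) onto (−∞, 63].
These images are disjoint, so no value is attained by both pieces. Thus ψ is injective.
Because the two images are disjoint, no x < −6 has ψ(x) = ψ(−6), so we compute ψ⁻¹(61): 61 lies in (−∞, 63], so solve −7x + 21 = 61: x = (61 − 21)/(−7) = −40/7.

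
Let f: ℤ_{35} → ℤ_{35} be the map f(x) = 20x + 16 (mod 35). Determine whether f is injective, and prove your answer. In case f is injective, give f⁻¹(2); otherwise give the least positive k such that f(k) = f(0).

We have gcd(20, 35) = 5 > 1. Taking s = 0 and t = 7: f(0) = 16 and f(7) = 20·7 + 16 = 156 ≡ 16 (mod 35).
So f(0) = f(7) while 0 ≠ 7, hence f is not injective.
Since f is not injective, we find the least positive k with f(k) = f(0): this means 20k ≡ 0 (mod 35), i.e. 35 ∣ 20k. Since gcd(20, 35) = 5, dividing through by 5 this holds exactly when 7 ∣ 4k, and as gcd(4, 7) = 1, exactly when 7 ∣ k.
The smallest positive such k is 7.

7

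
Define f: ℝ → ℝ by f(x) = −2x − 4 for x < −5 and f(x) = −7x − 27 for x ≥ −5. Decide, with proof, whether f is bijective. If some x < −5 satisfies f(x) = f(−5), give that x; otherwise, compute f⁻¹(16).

Both pieces are strictly decreasing (slopes −2 and −7), so each is injective on its own interval.
The left piece maps (−∞, −5) onto (6, ∞); the right piece maps [−5, ∞) onto (−∞, 8].
These images overlap. In particular f(−5) = 8 (right piece), and solving −2x − 4 = 8 on the left piece gives x = −6 < −5.
So f(−6) = f(−5) with −6 ≠ −5, and f is not injective, hence not bijective. This x = −6 is the requested value below −5.

-6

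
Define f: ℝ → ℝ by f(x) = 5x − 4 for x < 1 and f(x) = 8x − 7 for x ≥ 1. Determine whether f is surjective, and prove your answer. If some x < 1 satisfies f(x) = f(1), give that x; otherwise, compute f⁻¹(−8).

-4/5

Both pieces are strictly increasing (slopes 5 and 8), so each is injective on its own interval.
The left piece maps (−∞, 1) onto (−∞, 1); the right piece maps [1, ∞) onto [1, ∞).
These images together cover ℝ, so f is surjective.
Because the two images are disjoint, no x < 1 has f(x) = f(1), so we compute f⁻¹(−8): −8 lies in (−∞, 1), so solve 5x − 4 = −8: x = (−8 + 4)/5 = −4/5.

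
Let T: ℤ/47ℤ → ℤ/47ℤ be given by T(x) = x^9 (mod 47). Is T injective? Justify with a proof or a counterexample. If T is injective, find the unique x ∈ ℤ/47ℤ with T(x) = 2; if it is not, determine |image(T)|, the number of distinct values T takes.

Since 47 is prime, the nonzero elements of ℤ/47ℤ form a cyclic group of order 46.
As gcd(9, 46) = 1, raising to the 9th power is a bijection on this group: if x_1^9 ≡ x_2^9 then (x_1x_2^{−1})^9 = 1, and the only element of order dividing gcd(9, 46) = 1 is 1, so x_1 = x_2.
With T(0) = 0 this makes T injective on all of ℤ/47ℤ, hence bijective (finite equal-size domain and codomain). In particular T is injective.
Since T is injective, we find the preimage of 2. The inverse of x ↦ x^9 on (ℤ/47ℤ)^× is x ↦ x^41, because 9·41 = 369 = 8·46 + 1 ≡ 1 (mod 46) and x^{46} = 1 for x ≠ 0 (Fermat). So T⁻¹(2) = 2^41 mod 47.
Repeated squaring mod 47: 2^1 ≡ 2, 2^2 ≡ 2² = 4, 2^4 ≡ 4² = 16, 2^8 ≡ 16² = 256 ≡ 21, 2^16 ≡ 21² = 441 ≡ 18, 2^32 ≡ 18² = 324 ≡ 42. Since 41 = 32 + 8 + 1, 2^41 ≡ 42·21·2: 42·21 = 882 ≡ 36, then 36·2 = 72 ≡ 25. So 2^41 ≡ 25 (mod 47).
Hence T⁻¹(2) = 25.

25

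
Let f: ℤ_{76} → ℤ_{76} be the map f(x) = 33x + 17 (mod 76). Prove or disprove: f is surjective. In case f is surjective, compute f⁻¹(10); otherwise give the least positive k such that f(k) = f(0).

9

Since gcd(33, 76) = 1, 33 is invertible modulo 76. Euclid's algorithm: 76 = 2·33 + 10, 33 = 3·10 + 3, 10 = 3·3 + 1; back-substituting gives 1 = 53·33 − 23·76, so 33⁻¹ ≡ 53 (mod 76).
For any y ∈ ℤ_{76}, x = 53(y − 17) mod 76 satisfies f(x) = 33·53(y − 17) + 17 ≡ y (since 33·53 ≡ 1 mod 76). So every y has a preimage.
Therefore f is surjective.
Since f is surjective, we compute f⁻¹(10): solve 33x + 17 ≡ 10 (mod 76), i.e. 33x ≡ 69 (mod 76).
Multiplying by 33⁻¹ = 53 gives x ≡ 53·69 = 3657 = 48·76 + 9 ≡ 9 (mod 76).
Check: f(9) = 33·9 + 17 = 314 = 4·76 + 10 ≡ 10 (mod 76).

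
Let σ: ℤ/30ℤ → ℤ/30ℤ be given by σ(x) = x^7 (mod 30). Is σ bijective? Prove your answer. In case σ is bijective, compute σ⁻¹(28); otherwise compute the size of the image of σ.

Computing x^7 mod 30 for each x (by repeated squaring, reducing mod 30 at every step), the values σ(0), σ(1), …, σ(29) are: 0, 1, 8, 27, 4, 5, 6, 13, 2, 9, 10, 11, 18, 7, 14, 15, 16, 23, 12, 19, 20, 21, 28, 17, 24, 25, 26, 3, 22, 29.
Every element of ℤ/30ℤ appears exactly once in this list, so σ is a bijection, and in particular bijective.
Since σ is bijective, we read off the preimage of 28 from the same table: σ(22) = 28, so σ⁻¹(28) = 22.

22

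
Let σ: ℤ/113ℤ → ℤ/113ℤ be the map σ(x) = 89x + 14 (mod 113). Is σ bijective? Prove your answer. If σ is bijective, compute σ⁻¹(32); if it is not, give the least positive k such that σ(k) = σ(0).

84

Suppose σ(x_1) = σ(x_2) in ℤ/113ℤ. Then 89x_1 + 14 ≡ 89x_2 + 14 (mod 113), therefore 89(x_1 − x_2) ≡ 0 (mod 113).
Since gcd(89, 113) = 1, 89 is invertible modulo 113, so x_1 − x_2 ≡ 0 (mod 113), i.e. x_1 = x_2.
We now compute 89⁻¹ mod 113 explicitly. Euclid's algorithm: 113 = 1·89 + 24, 89 = 3·24 + 17, 24 = 1·17 + 7, 17 = 2·7 + 3, 7 = 2·3 + 1; back-substituting gives 1 = 80·89 − 63·113, so 89⁻¹ ≡ 80 (mod 113).
For any y ∈ ℤ/113ℤ, x = 80(y − 14) mod 113 satisfies σ(x) = 89·80(y − 14) + 14 ≡ y (since 89·80 ≡ 1 mod 113). So every y has a preimage.
So σ is bijective.
Since σ is bijective, we find σ⁻¹(32): we need 89x ≡ 32 − 14 ≡ 18 (mod 113). Using 89⁻¹ = 80: x ≡ 80·18 = 1440 = 12·113 + 84, so x = 84.
Check: σ(84) = 89·84 + 14 = 7490 = 66·113 + 32 ≡ 32 (mod 113).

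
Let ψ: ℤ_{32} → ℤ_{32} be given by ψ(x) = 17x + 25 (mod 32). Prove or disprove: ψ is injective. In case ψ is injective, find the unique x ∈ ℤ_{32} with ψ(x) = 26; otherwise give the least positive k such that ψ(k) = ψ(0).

17

If ψ(a) = ψ(b), then 17a ≡ 17b (mod 32). Because gcd(17, 32) = 1, we may cancel 17 to get a ≡ b (mod 32).
Therefore ψ is injective.
We now compute 17⁻¹ mod 32 explicitly. Euclid's algorithm: 32 = 1·17 + 15, 17 = 1·15 + 2, 15 = 7·2 + 1; back-substituting gives 1 = 17·17 − 9·32, so 17⁻¹ ≡ 17 (mod 32).
Since ψ is injective, we find ψ⁻¹(26): we need 17x ≡ 26 − 25 ≡ 1 (mod 32). Using 17⁻¹ = 17: x ≡ 17·1 = 17, so x = 17.
Check: ψ(17) = 17·17 + 25 = 314 = 9·32 + 26 ≡ 26 (mod 32).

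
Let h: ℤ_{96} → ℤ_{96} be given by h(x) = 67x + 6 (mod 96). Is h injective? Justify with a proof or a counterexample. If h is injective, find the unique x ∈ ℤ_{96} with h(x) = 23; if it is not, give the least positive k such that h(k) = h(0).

59

Suppose h(a) = h(b) in ℤ_{96}. Then 67a + 6 ≡ 67b + 6 (mod 96), thus 67(a − b) ≡ 0 (mod 96).
Since gcd(67, 96) = 1, 67 is invertible modulo 96, hence a − b ≡ 0 (mod 96), i.e. a = b.
Therefore h is injective.
We now compute 67⁻¹ mod 96 explicitly. Euclid's algorithm: 96 = 1·67 + 29, 67 = 2·29 + 9, 29 = 3·9 + 2, 9 = 4·2 + 1; back-substituting gives 1 = 43·67 − 30·96, so 67⁻¹ ≡ 43 (mod 96).
Since h is injective, we find h⁻¹(23): we need 67x ≡ 23 − 6 ≡ 17 (mod 96). Using 67⁻¹ = 43: x ≡ 43·17 = 731 = 7·96 + 59, so x = 59.
Check: h(59) = 67·59 + 6 = 3959 = 41·96 + 23 ≡ 23 (mod 96).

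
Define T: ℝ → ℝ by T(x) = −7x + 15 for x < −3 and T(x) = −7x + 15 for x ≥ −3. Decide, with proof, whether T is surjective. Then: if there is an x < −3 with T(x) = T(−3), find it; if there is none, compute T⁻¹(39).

-24/7

Both pieces are strictly decreasing (slopes −7 and −7), so each is injective on its own interval.
The left piece maps (−∞, −3) onto (36, ∞); the right piece maps [−3, ∞) onto (−∞, 36].
These images together cover ℝ, so T is surjective.
Because the two images are disjoint, no x < −3 has T(x) = T(−3), so we compute T⁻¹(39): 39 lies in (36, ∞), so solve −7x + 15 = 39: x = (39 − 15)/(−7) = −24/7.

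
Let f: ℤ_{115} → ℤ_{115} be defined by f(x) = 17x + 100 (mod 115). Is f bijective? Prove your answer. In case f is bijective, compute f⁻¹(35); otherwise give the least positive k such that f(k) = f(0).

If f(s) = f(t), then 17s ≡ 17t (mod 115). Because gcd(17, 115) = 1, we may cancel 17 to get s ≡ t (mod 115).
We now compute 17⁻¹ mod 115 explicitly. Euclid's algorithm: 115 = 6·17 + 13, 17 = 1·13 + 4, 13 = 3·4 + 1; back-substituting gives 1 = 88·17 − 13·115, so 17⁻¹ ≡ 88 (mod 115).
For any y ∈ ℤ_{115}, x = 88(y − 100) mod 115 satisfies f(x) = 17·88(y − 100) + 100 ≡ y (since 17·88 ≡ 1 mod 115). So every y has a preimage.
So f is bijective.
Since f is bijective, we find f⁻¹(35): we need 17x ≡ 35 − 100 ≡ 50 (mod 115). Using 17⁻¹ = 88: x ≡ 88·50 = 4400 = 38·115 + 30, so x = 30.
Check: f(30) = 17·30 + 100 = 610 = 5·115 + 35 ≡ 35 (mod 115).

30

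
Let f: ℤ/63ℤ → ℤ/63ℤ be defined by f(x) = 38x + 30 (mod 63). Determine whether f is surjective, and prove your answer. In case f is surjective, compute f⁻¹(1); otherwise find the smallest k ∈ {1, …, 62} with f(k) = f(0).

Since gcd(38, 63) = 1, 38 is invertible modulo 63. Euclid's algorithm: 63 = 1·38 + 25, 38 = 1·25 + 13, 25 = 1·13 + 12, 13 = 1·12 + 1; back-substituting gives 1 = 5·38 − 3·63, so 38⁻¹ ≡ 5 (mod 63).
Then y ↦ 5(y − 30) is a two-sided inverse to f, so every y ∈ ℤ/63ℤ has a preimage.
Thus f is surjective.
Since f is surjective, we find f⁻¹(1): we need 38x ≡ 1 − 30 ≡ 34 (mod 63). Using 38⁻¹ = 5: x ≡ 5·34 = 170 = 2·63 + 44, so x = 44.
Check: f(44) = 38·44 + 30 = 1702 = 27·63 + 1 ≡ 1 (mod 63).

44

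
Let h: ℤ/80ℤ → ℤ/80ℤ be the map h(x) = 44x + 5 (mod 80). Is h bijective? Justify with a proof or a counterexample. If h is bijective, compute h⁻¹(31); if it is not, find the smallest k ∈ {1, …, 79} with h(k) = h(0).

20

Recall that injectivity means: for all u, v in the domain, h(u) = h(v) implies u = v.
We have gcd(44, 80) = 4 > 1. Taking u = 0 and v = 20: h(0) = 5 and h(20) = 44·20 + 5 = 885 ≡ 5 (mod 80).
So h(0) = h(20) while 0 ≠ 20, hence h is not injective, hence not bijective.
Since h is not bijective, we find the least positive k with h(k) = h(0): this means 44k ≡ 0 (mod 80), i.e. 80 ∣ 44k. Since gcd(44, 80) = 4, dividing through by 4 this holds exactly when 20 ∣ 11k, and as gcd(11, 20) = 1, exactly when 20 ∣ k.
The smallest positive such k is 20.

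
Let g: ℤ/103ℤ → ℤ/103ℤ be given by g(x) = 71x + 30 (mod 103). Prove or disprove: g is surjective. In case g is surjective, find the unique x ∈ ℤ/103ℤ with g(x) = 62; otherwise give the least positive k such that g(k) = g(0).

102

Since gcd(71, 103) = 1, 71 is invertible modulo 103. Euclid's algorithm: 103 = 1·71 + 32, 71 = 2·32 + 7, 32 = 4·7 + 4, 7 = 1·4 + 3, 4 = 1·3 + 1; back-substituting gives 1 = 74·71 − 51·103, so 71⁻¹ ≡ 74 (mod 103).
Then y ↦ 74(y − 30) is a two-sided inverse to g, so every y ∈ ℤ/103ℤ has a preimage.
Hence g is surjective.
Since g is surjective, we find g⁻¹(62): we need 71x ≡ 62 − 30 ≡ 32 (mod 103). Using 71⁻¹ = 74: x ≡ 74·32 = 2368 = 22·103 + 102, so x = 102.
Check: g(102) = 71·102 + 30 = 7272 = 70·103 + 62 ≡ 62 (mod 103).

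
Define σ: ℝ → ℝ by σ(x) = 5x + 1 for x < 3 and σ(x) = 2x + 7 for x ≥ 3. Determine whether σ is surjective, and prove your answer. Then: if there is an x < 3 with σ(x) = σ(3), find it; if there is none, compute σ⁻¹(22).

Both pieces are strictly increasing (slopes 5 and 2), so each is injective on its own interval.
The left piece maps (−∞, 3) onto (−∞, 16); the right piece maps [3, ∞) onto [13, ∞).
The union (−∞, 16) ∪ [13, ∞) covers ℝ, so σ is surjective.
For the follow-up: the images overlap, so an x < 3 with σ(x) = σ(3) exists. σ(3) = 13; solving 5x + 1 = 13 for x < 3 gives x = (13 − 1)/5 = 12/5.

12/5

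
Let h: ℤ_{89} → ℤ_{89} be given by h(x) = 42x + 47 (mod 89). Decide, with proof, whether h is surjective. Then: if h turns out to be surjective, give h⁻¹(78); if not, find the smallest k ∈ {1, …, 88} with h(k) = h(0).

41

By definition, h is surjective if every y in the codomain equals h(x) for some x in the domain.
Since gcd(42, 89) = 1, 42 is invertible modulo 89. Euclid's algorithm: 89 = 2·42 + 5, 42 = 8·5 + 2, 5 = 2·2 + 1; back-substituting gives 1 = 53·42 − 25·89, so 42⁻¹ ≡ 53 (mod 89).
For any y ∈ ℤ_{89}, x = 53(y − 47) mod 89 satisfies h(x) = 42·53(y − 47) + 47 ≡ y (since 42·53 ≡ 1 mod 89). So every y has a preimage.
Therefore h is surjective.
Since h is surjective, we compute h⁻¹(78): solve 42x + 47 ≡ 78 (mod 89), i.e. 42x ≡ 31 (mod 89).
Multiplying by 42⁻¹ = 53 gives x ≡ 53·31 = 1643 = 18·89 + 41 ≡ 41 (mod 89).
Check: h(41) = 42·41 + 47 = 1769 = 19·89 + 78 ≡ 78 (mod 89).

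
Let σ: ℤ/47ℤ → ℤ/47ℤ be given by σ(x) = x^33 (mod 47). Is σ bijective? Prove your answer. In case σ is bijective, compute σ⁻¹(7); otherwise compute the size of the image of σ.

Since 47 is prime, the nonzero elements of ℤ/47ℤ form a cyclic group of order 46.
As gcd(33, 46) = 1, raising to the 33rd power is a bijection on this group: if a^33 ≡ b^33 then (ab^{−1})^33 = 1, and the only element of order dividing gcd(33, 46) = 1 is 1, so a = b.
With σ(0) = 0 this makes σ injective on all of ℤ/47ℤ, hence bijective (finite equal-size domain and codomain). In particular σ is bijective.
Since σ is bijective, we find the preimage of 7. The inverse of x ↦ x^33 on (ℤ/47ℤ)^× is x ↦ x^7, because 33·7 = 231 = 5·46 + 1 ≡ 1 (mod 46) and x^{46} = 1 for x ≠ 0 (Fermat). So σ⁻¹(7) = 7^7 mod 47.
Repeated squaring mod 47: 7^1 ≡ 7, 7^2 ≡ 7² = 49 ≡ 2, 7^4 ≡ 2² = 4. Since 7 = 4 + 2 + 1, 7^7 ≡ 4·2·7: 4·2 = 8, then 8·7 = 56 ≡ 9. So 7^7 ≡ 9 (mod 47).
Hence σ⁻¹(7) = 9.

9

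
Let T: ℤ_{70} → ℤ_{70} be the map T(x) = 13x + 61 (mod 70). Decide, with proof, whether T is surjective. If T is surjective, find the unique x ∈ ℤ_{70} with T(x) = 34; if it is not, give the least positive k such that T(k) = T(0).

Recall that T is surjective if every y in the codomain equals T(x) for some x in the domain.
Since gcd(13, 70) = 1, 13 is invertible modulo 70. Euclid's algorithm: 70 = 5·13 + 5, 13 = 2·5 + 3, 5 = 1·3 + 2, 3 = 1·2 + 1; back-substituting gives 1 = 27·13 − 5·70, so 13⁻¹ ≡ 27 (mod 70).
Then y ↦ 27(y − 61) is a two-sided inverse to T, so every y ∈ ℤ_{70} has a preimage.
So T is surjective.
Since T is surjective, we compute T⁻¹(34): solve 13x + 61 ≡ 34 (mod 70), i.e. 13x ≡ 43 (mod 70).
Multiplying by 13⁻¹ = 27 gives x ≡ 27·43 = 1161 = 16·70 + 41 ≡ 41 (mod 70).
Check: T(41) = 13·41 + 61 = 594 = 8·70 + 34 ≡ 34 (mod 70).

41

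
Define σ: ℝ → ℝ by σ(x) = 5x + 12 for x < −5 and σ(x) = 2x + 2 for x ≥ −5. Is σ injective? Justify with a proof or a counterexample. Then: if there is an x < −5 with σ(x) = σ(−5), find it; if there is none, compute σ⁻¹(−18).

Both pieces are strictly increasing (slopes 5 and 2), so each is injective on its own interval.
The left piece maps (−∞, −5) onto (−∞, −13); the right piece maps [−5, ∞) onto [−8, ∞).
These images are disjoint, so no value is attained by both pieces. Therefore σ is injective.
Because the two images are disjoint, no x < −5 has σ(x) = σ(−5), so we compute σ⁻¹(−18): −18 lies in (−∞, −13), so solve 5x + 12 = −18: x = (−18 − 12)/5 = −6.

-6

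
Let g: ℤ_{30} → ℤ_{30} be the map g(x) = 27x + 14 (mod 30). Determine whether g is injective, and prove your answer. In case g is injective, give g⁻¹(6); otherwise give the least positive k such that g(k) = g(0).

10

We have gcd(27, 30) = 3 > 1. Taking a = 0 and b = 10: g(0) = 14 and g(10) = 27·10 + 14 = 284 ≡ 14 (mod 30).
So g(0) = g(10) while 0 ≠ 10, so g is not injective.
Since g is not injective, we find the least positive k with g(k) = g(0): this means 27k ≡ 0 (mod 30), i.e. 30 ∣ 27k. Since gcd(27, 30) = 3, dividing through by 3 this holds exactly when 10 ∣ 9k, and as gcd(9, 10) = 1, exactly when 10 ∣ k.
The smallest positive such k is 10.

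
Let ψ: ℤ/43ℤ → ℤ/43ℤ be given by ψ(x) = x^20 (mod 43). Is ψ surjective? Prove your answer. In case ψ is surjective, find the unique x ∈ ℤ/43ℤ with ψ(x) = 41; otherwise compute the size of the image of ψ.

ψ(21): Repeated squaring mod 43: 21^1 ≡ 21, 21^2 ≡ 21² = 441 ≡ 11, 21^4 ≡ 11² = 121 ≡ 35, 21^8 ≡ 35² = 1225 ≡ 21, 21^16 ≡ 21² = 441 ≡ 11. Since 20 = 16 + 4, 21^20 ≡ 11·35: 11·35 = 385 ≡ 41. So 21^20 ≡ 41 (mod 43).
ψ(22): Repeated squaring mod 43: 22^1 ≡ 22, 22^2 ≡ 22² = 484 ≡ 11, 22^4 ≡ 11² = 121 ≡ 35, 22^8 ≡ 35² = 1225 ≡ 21, 22^16 ≡ 21² = 441 ≡ 11. Since 20 = 16 + 4, 22^20 ≡ 11·35: 11·35 = 385 ≡ 41. So 22^20 ≡ 41 (mod 43).
So ψ(21) = ψ(22) = 41 while 21 ≠ 22, thus ψ is not injective.
A non-injective map from the 43-element set ℤ/43ℤ to itself takes at most 42 distinct values, so it cannot be surjective. Hence ψ is not surjective.
Since ψ is not surjective, we determine |image(ψ)|. Computing x^20 mod 43 for each x (by repeated squaring, reducing mod 43 at every step), the values ψ(0), ψ(1), …, ψ(42) are: 0, 1, 21, 14, 11, 17, 36, 6, 16, 24, 13, 4, 25, 10, 40, 23, 35, 38, 31, 9, 15, 41, 41, 15, 9, 31, 38, 35, 23, 40, 10, 25, 4, 13, 24, 16, 6, 36, 17, 11, 14, 21, 1.
The distinct values are {0, 1, 4, 6, 9, 10, 11, 13, 14, 15, 16, 17, 21, 23, 24, 25, 31, 35, 36, 38, 40, 41}; there are 22 of them.

22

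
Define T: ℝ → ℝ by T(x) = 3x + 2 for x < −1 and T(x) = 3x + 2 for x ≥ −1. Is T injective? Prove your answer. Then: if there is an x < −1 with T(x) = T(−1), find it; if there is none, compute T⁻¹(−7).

-3

Both pieces are strictly increasing (slopes 3 and 3), so each is injective on its own interval.
The left piece maps (−∞, −1) onto (−∞, −1); the right piece maps [−1, ∞) onto [−1, ∞).
These images are disjoint, so no value is attained by both pieces. Thus T is injective.
Because the two images are disjoint, no x < −1 has T(x) = T(−1), so we compute T⁻¹(−7): −7 lies in (−∞, −1), so solve 3x + 2 = −7: x = (−7 − 2)/3 = −3.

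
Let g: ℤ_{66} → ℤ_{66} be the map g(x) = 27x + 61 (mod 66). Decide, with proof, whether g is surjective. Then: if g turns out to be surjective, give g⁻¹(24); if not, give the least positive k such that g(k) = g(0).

22

Since gcd(27, 66) = 3, we have 27x ≡ 0 (mod 3) for all x, so g(x) ≡ 1 (mod 3).
But 0 ≢ 1 (mod 3), so 0 ∈ ℤ_{66} has no preimage. Hence g is not surjective.
Since g is not surjective, we find the least positive k with g(k) = g(0): this means 27k ≡ 0 (mod 66), i.e. 66 ∣ 27k. Since gcd(27, 66) = 3, dividing through by 3 this holds exactly when 22 ∣ 9k, and as gcd(9, 22) = 1, exactly when 22 ∣ k.
The smallest positive such k is 22.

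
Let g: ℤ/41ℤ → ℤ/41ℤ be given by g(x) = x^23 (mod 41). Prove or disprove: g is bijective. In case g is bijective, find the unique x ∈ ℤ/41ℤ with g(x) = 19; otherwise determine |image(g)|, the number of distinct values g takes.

30

Since 41 is prime, the nonzero elements of ℤ/41ℤ form a cyclic group of order 40.
As gcd(23, 40) = 1, raising to the 23rd power is a bijection on this group: if s^23 ≡ t^23 then (st^{−1})^23 = 1, and the only element of order dividing gcd(23, 40) = 1 is 1, so s = t.
With g(0) = 0 this makes g injective on all of ℤ/41ℤ, hence bijective (finite equal-size domain and codomain). In particular g is bijective.
Since g is bijective, we find the preimage of 19. The inverse of x ↦ x^23 on (ℤ/41ℤ)^× is x ↦ x^7, because 23·7 = 161 = 4·40 + 1 ≡ 1 (mod 40) and x^{40} = 1 for x ≠ 0 (Fermat). So g⁻¹(19) = 19^7 mod 41.
Repeated squaring mod 41: 19^1 ≡ 19, 19^2 ≡ 19² = 361 ≡ 33, 19^4 ≡ 33² = 1089 ≡ 23. Since 7 = 4 + 2 + 1, 19^7 ≡ 23·33·19: 23·33 = 759 ≡ 21, then 21·19 = 399 ≡ 30. So 19^7 ≡ 30 (mod 41).
Hence g⁻¹(19) = 30.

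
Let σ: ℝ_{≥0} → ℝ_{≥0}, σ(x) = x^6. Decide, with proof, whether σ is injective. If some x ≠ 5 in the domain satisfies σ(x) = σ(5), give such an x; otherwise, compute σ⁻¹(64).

On ℝ_{≥0}, x ↦ x^6 is strictly increasing, so σ(a) = σ(b) forces a = b. Therefore σ is injective.
Since x ↦ x^6 is strictly increasing on ℝ_{≥0}, it is injective there, so no x ≠ 5 in the domain has σ(x) = σ(5). We therefore compute σ⁻¹(64) = 64^{1/6} = 2 (indeed 2^6 = 64).

2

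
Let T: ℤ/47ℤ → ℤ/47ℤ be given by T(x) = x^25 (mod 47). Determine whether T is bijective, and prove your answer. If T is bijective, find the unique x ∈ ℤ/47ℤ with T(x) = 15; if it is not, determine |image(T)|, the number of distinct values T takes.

19

Since 47 is prime, the nonzero elements of ℤ/47ℤ form a cyclic group of order 46.
As gcd(25, 46) = 1, raising to the 25th power is a bijection on this group: if s^25 ≡ t^25 then (st^{−1})^25 = 1, and the only element of order dividing gcd(25, 46) = 1 is 1, so s = t.
With T(0) = 0 this makes T injective on all of ℤ/47ℤ, hence bijective (finite equal-size domain and codomain). In particular T is bijective.
Since T is bijective, we find the preimage of 15. The inverse of x ↦ x^25 on (ℤ/47ℤ)^× is x ↦ x^35, because 25·35 = 875 = 19·46 + 1 ≡ 1 (mod 46) and x^{46} = 1 for x ≠ 0 (Fermat). So T⁻¹(15) = 15^35 mod 47.
Repeated squaring mod 47: 15^1 ≡ 15, 15^2 ≡ 15² = 225 ≡ 37, 15^4 ≡ 37² = 1369 ≡ 6, 15^8 ≡ 6² = 36, 15^16 ≡ 36² = 1296 ≡ 27, 15^32 ≡ 27² = 729 ≡ 24. Since 35 = 32 + 2 + 1, 15^35 ≡ 24·37·15: 24·37 = 888 ≡ 42, then 42·15 = 630 ≡ 19. So 15^35 ≡ 19 (mod 47).
Hence T⁻¹(15) = 19.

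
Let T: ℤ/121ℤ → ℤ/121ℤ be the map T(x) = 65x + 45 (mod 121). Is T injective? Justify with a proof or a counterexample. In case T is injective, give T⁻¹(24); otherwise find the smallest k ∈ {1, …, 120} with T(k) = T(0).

76

If T(u) = T(v), then 65u ≡ 65v (mod 121). Because gcd(65, 121) = 1, we may cancel 65 to get u ≡ v (mod 121).
Therefore T is injective.
We now compute 65⁻¹ mod 121 explicitly. Euclid's algorithm: 121 = 1·65 + 56, 65 = 1·56 + 9, 56 = 6·9 + 2, 9 = 4·2 + 1; back-substituting gives 1 = 54·65 − 29·121, so 65⁻¹ ≡ 54 (mod 121).
Since T is injective, we compute T⁻¹(24): solve 65x + 45 ≡ 24 (mod 121), i.e. 65x ≡ 100 (mod 121).
Multiplying by 65⁻¹ = 54 gives x ≡ 54·100 = 5400 = 44·121 + 76 ≡ 76 (mod 121).
Check: T(76) = 65·76 + 45 = 4985 = 41·121 + 24 ≡ 24 (mod 121).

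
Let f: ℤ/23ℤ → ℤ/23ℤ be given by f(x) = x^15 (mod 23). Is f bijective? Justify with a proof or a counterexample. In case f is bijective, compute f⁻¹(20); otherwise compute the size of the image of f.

Since 23 is prime, the nonzero elements of ℤ/23ℤ form a cyclic group of order 22.
As gcd(15, 22) = 1, raising to the 15th power is a bijection on this group: if x_1^15 ≡ x_2^15 then (x_1x_2^{−1})^15 = 1, and the only element of order dividing gcd(15, 22) = 1 is 1, so x_1 = x_2.
With f(0) = 0 this makes f injective on all of ℤ/23ℤ, hence bijective (finite equal-size domain and codomain). In particular f is bijective.
Since f is bijective, we find the preimage of 20. The inverse of x ↦ x^15 on (ℤ/23ℤ)^× is x ↦ x^3, because 15·3 = 45 = 2·22 + 1 ≡ 1 (mod 22) and x^{22} = 1 for x ≠ 0 (Fermat). So f⁻¹(20) = 20^3 mod 23.
Repeated squaring mod 23: 20^1 ≡ 20, 20^2 ≡ 20² = 400 ≡ 9. Since 3 = 2 + 1, 20^3 ≡ 9·20: 9·20 = 180 ≡ 19. So 20^3 ≡ 19 (mod 23).
Hence f⁻¹(20) = 19.

19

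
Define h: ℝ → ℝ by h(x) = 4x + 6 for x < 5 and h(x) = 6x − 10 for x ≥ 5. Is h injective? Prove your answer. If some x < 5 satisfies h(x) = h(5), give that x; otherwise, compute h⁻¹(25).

7/2

Both pieces are strictly increasing (slopes 4 and 6), so each is injective on its own interval.
The left piece maps (−∞, 5) onto (−∞, 26); the right piece maps [5, ∞) onto [20, ∞).
These images overlap. In particular h(5) = 20 (right piece), and solving 4x + 6 = 20 on the left piece gives x = 7/2 < 5.
So h(7/2) = h(5) with 7/2 ≠ 5, and h is not injective. This x = 7/2 is the requested value below 5.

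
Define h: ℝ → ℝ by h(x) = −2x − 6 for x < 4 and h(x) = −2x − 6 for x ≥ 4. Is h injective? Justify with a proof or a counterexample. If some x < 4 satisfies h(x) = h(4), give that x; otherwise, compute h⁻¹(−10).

2

Both pieces are strictly decreasing (slopes −2 and −2), so each is injective on its own interval.
The left piece maps (−∞, 4) onto (−14, ∞); the right piece maps [4, ∞) onto (−∞, −14].
These images are disjoint, so no value is attained by both pieces. So h is injective.
Because the two images are disjoint, no x < 4 has h(x) = h(4), so we compute h⁻¹(−10): −10 lies in (−14, ∞), so solve −2x − 6 = −10: x = (−10 + 6)/(−2) = 2.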